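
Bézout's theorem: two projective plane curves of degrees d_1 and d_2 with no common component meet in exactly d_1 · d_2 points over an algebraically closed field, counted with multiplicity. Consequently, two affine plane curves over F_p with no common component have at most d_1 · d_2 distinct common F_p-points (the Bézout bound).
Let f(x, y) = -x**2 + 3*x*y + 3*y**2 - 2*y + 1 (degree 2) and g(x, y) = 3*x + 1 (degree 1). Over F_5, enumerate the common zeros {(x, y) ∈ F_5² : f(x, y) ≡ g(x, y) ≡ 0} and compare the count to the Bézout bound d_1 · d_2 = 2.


Common zeros: {(3, 3)}; count = 1; Bézout bound = 2.

deg(f) = 2, deg(g) = 1, so Bézout bound = 2.
Scan x ∈ F_5. For each x, list the y ∈ F_5 with f(x, y) ≡ 0 and those with g(x, y) ≡ 0 (mod 5); the common zeros in that column are the intersection.
  x = 0: f ≡ 0 at y ∈ ∅; g ≡ 0 at y ∈ ∅; common: ∅.
  x = 1: f ≡ 0 at y ∈ {0, 3}; g ≡ 0 at y ∈ ∅; common: ∅.
  x = 2: f ≡ 0 at y ∈ ∅; g ≡ 0 at y ∈ ∅; common: ∅.
  x = 3: f ≡ 0 at y ∈ {3}; g ≡ 0 at y ∈ {0, 1, 2, 3, 4}; common: {3}.
  x = 4: f ≡ 0 at y ∈ {0}; g ≡ 0 at y ∈ ∅; common: ∅.
Collecting: common zeros = {(3, 3)}, so the count is 1.
Comparison with the Bézout bound: 1 ≤ 2 = deg(f)·deg(g), as expected for curves with no common component (the affine F_5-count falls short of the bound because intersections may lie at infinity, over extension fields, or carry multiplicity).


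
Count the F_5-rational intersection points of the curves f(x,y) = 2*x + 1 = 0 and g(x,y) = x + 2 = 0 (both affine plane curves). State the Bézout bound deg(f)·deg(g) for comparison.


Common zeros: ∅; count = 0; Bézout bound = 1.

deg(f) = 1, deg(g) = 1, so Bézout bound = 1.
Scan x ∈ F_5. For each x, list the y ∈ F_5 with f(x, y) ≡ 0 and those with g(x, y) ≡ 0 (mod 5); the common zeros in that column are the intersection.
  x = 0: f ≡ 0 at y ∈ ∅; g ≡ 0 at y ∈ ∅; common: ∅.
  x = 1: f ≡ 0 at y ∈ ∅; g ≡ 0 at y ∈ ∅; common: ∅.
  x = 2: f ≡ 0 at y ∈ {0, 1, 2, 3, 4}; g ≡ 0 at y ∈ ∅; common: ∅.
  x = 3: f ≡ 0 at y ∈ ∅; g ≡ 0 at y ∈ {0, 1, 2, 3, 4}; common: ∅.
  x = 4: f ≡ 0 at y ∈ ∅; g ≡ 0 at y ∈ ∅; common: ∅.
Collecting: common zeros = ∅, so the count is 0.
Comparison with the Bézout bound: 0 ≤ 1 = deg(f)·deg(g), as expected for curves with no common component (the affine F_5-count falls short of the bound because intersections may lie at infinity, over extension fields, or carry multiplicity).


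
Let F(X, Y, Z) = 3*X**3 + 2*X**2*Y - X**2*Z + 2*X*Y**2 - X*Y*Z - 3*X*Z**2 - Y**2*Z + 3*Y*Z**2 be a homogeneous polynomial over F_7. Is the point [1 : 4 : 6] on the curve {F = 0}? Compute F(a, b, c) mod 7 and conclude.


F(1,4,6) ≡ 3 (mod 7); P is NOT on the curve.

Evaluate F(1, 4, 6) term-by-term (mod 7).
  3*X**3 ↦ 3·1·1·1 = 3
  2*X**2*Y ↦ 2·1·4·1 = 8
  -X**2*Z ↦ -1·1·1·6 = -6
  2*X*Y**2 ↦ 2·1·16·1 = 32
  -X*Y*Z ↦ -1·1·4·6 = -24
  -3*X*Z**2 ↦ -3·1·1·36 = -108
  -Y**2*Z ↦ -1·1·16·6 = -96
  3*Y*Z**2 ↦ 3·1·4·36 = 432
Sum: F(1, 4, 6) = (3) + (8) + (-6) + (32) + (-24) + (-108) + (-96) + (432) = 241.
Reducing mod 7: 241 ≡ 3 (mod 7).
Since F(a, b, c) ≡ 3 ≠ 0 (mod 7), P does NOT lie on the curve.


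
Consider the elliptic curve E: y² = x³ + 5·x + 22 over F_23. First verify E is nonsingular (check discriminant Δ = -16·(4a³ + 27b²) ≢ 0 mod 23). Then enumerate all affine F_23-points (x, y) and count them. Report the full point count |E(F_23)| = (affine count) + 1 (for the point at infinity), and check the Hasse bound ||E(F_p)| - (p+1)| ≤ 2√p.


Affine points = {(3, 8), (3, 15), (7, 3), (7, 20), (12, 4), (12, 19), (16, 9), (16, 14), (17, 11), (17, 12), (20, 7), (20, 16), (21, 2), (21, 21), (22, 4), (22, 19)}; affine count = 16; |E(F_23)| = 17.

Discriminant check: Δ ∝ 4a³ + 27b² = 4·5³ + 27·22² = 4·125 + 27·484 ≡ 21 (mod 23). Nonzero ⇒ E is nonsingular.
For each x ∈ F_23, compute rhs = x³ + 5·x + 22 mod 23, then count y ∈ F_23 with y² ≡ rhs.
  x = 0: rhs = 22, matching y values: none (0 points).
  x = 1: rhs = 5, matching y values: none (0 points).
  x = 2: rhs = 17, matching y values: none (0 points).
  x = 3: rhs = 18, matching y values: 8, 15 (2 points).
  x = 4: rhs = 14, matching y values: none (0 points).
  x = 5: rhs = 11, matching y values: none (0 points).
  x = 6: rhs = 15, matching y values: none (0 points).
  x = 7: rhs = 9, matching y values: 3, 20 (2 points).
  x = 8: rhs = 22, matching y values: none (0 points).
  x = 9: rhs = 14, matching y values: none (0 points).
  x = 10: rhs = 14, matching y values: none (0 points).
  x = 11: rhs = 5, matching y values: none (0 points).
  x = 12: rhs = 16, matching y values: 4, 19 (2 points).
  x = 13: rhs = 7, matching y values: none (0 points).
  x = 14: rhs = 7, matching y values: none (0 points).
  x = 15: rhs = 22, matching y values: none (0 points).
  x = 16: rhs = 12, matching y values: 9, 14 (2 points).
  x = 17: rhs = 6, matching y values: 11, 12 (2 points).
  x = 18: rhs = 10, matching y values: none (0 points).
  x = 19: rhs = 7, matching y values: none (0 points).
  x = 20: rhs = 3, matching y values: 7, 16 (2 points).
  x = 21: rhs = 4, matching y values: 2, 21 (2 points).
  x = 22: rhs = 16, matching y values: 4, 19 (2 points).
Total affine count: 16.
Full point count |E(F_23)| = 16 + 1 = 17.
Hasse bound: |17 − (23+1)| = |-7| = 7 ≤ 2√23 ≈ 9.5917 ✓.


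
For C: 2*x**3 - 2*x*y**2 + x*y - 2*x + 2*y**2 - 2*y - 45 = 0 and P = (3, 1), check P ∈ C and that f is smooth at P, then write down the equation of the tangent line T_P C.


Tangent line at P: 51*x - 7*y - 146 = 0.

Step 1: f(3, 1) = 0, so P lies on C.
Step 2: partial derivatives
  f_x(x, y) = 6*x**2 - 2*y**2 + y - 2, f_y(x, y) = -4*x*y + x + 4*y - 2.
  f_x(P) = 51, f_y(P) = -7 (gradient nonzero, so P is smooth).
Step 3: tangent line at P: 51·(x − 3) + -7·(y − 1) = 0.
Expanding: 51*x - 7*y - 146 = 0.


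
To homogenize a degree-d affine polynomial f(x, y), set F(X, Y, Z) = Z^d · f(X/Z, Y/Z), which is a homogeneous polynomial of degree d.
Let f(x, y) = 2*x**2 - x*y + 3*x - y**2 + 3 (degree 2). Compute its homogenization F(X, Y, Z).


F(X, Y, Z) = 2*X**2 - X*Y + 3*X*Z - Y**2 + 3*Z**2

deg(f) = 2.
Substitute x = X/Z, y = Y/Z into f, then multiply by Z^2.
  monomial 2·x^2·y^0 ↦ 2·X^2·Y^0·Z^0.
  monomial -1·x^1·y^1 ↦ -1·X^1·Y^1·Z^0.
  monomial 3·x^1·y^0 ↦ 3·X^1·Y^0·Z^1.
  monomial -1·x^0·y^2 ↦ -1·X^0·Y^2·Z^0.
  monomial 3·x^0·y^0 ↦ 3·X^0·Y^0·Z^2.
Collecting: F(X, Y, Z) = 2*X**2 - X*Y + 3*X*Z - Y**2 + 3*Z**2.


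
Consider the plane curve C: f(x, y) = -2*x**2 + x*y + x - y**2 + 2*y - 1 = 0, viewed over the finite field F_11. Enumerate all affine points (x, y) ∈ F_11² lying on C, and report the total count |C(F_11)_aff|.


Affine F_11-points: {(0, 1), (1, 1), (1, 2), (3, 6), (3, 10), (6, 2), (6, 6), (8, 0), (8, 10), (9, 0)}; count = 10.

For each of the 121 pairs (x, y) ∈ F_11², evaluate f(x, y) mod 11. Record the zeros.
  x = 0: [0↦10, 1↦0, 2↦10, 3↦7, 4↦2, 5↦6, 6↦8, 7↦8, 8↦6, 9↦2, 10↦7]  zeros at y ∈ {1}
  x = 1: [0↦9, 1↦0, 2↦0, 3↦9, 4↦5, 5↦10, 6↦2, 7↦3, 8↦2, 9↦10, 10↦5]  zeros at y ∈ {1, 2}
  x = 2: [0↦4, 1↦7, 2↦8, 3↦7, 4↦4, 5↦10, 6↦3, 7↦5, 8↦5, 9↦3, 10↦10]  zeros at y ∈ ∅
  x = 3: [0↦6, 1↦10, 2↦1, 3↦1, 4↦10, 5↦6, 6↦0, 7↦3, 8↦4, 9↦3, 10↦0]  zeros at y ∈ {6, 10}
  x = 4: [0↦4, 1↦9, 2↦1, 3↦2, 4↦1, 5↦9, 6↦4, 7↦8, 8↦10, 9↦10, 10↦8]  zeros at y ∈ ∅
  x = 5: [0↦9, 1↦4, 2↦8, 3↦10, 4↦10, 5↦8, 6↦4, 7↦9, 8↦1, 9↦2, 10↦1]  zeros at y ∈ ∅
  x = 6: [0↦10, 1↦6, 2↦0, 3↦3, 4↦4, 5↦3, 6↦0, 7↦6, 8↦10, 9↦1, 10↦1]  zeros at y ∈ {2, 6}
  x = 7: [0↦7, 1↦4, 2↦10, 3↦3, 4↦5, 5↦5, 6↦3, 7↦10, 8↦4, 9↦7, 10↦8]  zeros at y ∈ ∅
  x = 8: [0↦0, 1↦9, 2↦5, 3↦10, 4↦2, 5↦3, 6↦2, 7↦10, 8↦5, 9↦9, 10↦0]  zeros at y ∈ {0, 10}
  x = 9: [0↦0, 1↦10, 2↦7, 3↦2, 4↦6, 5↦8, 6↦8, 7↦6, 8↦2, 9↦7, 10↦10]  zeros at y ∈ {0}
  x = 10: [0↦7, 1↦7, 2↦5, 3↦1, 4↦6, 5↦9, 6↦10, 7↦9, 8↦6, 9↦1, 10↦5]  zeros at y ∈ ∅
Collecting zeros: affine points = {(0, 1), (1, 1), (1, 2), (3, 6), (3, 10), (6, 2), (6, 6), (8, 0), (8, 10), (9, 0)}.
Total count |C(F_11)_aff| = 10.


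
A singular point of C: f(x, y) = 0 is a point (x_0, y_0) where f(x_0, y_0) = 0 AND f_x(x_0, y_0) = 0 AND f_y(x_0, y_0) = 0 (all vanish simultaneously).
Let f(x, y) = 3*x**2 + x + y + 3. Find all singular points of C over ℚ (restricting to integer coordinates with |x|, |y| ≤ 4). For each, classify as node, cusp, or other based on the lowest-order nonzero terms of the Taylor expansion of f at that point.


No singular points in the scanned grid; C is smooth there.

Compute partial derivatives:
  f_x = 6*x + 1.
  f_y = 1.
f_y = 1 is a nonzero constant, so f_y never vanishes: no point (x, y) can satisfy f = f_x = f_y = 0. In particular no (x, y) ∈ {−4, ..., 4}² is singular; the curve is smooth.


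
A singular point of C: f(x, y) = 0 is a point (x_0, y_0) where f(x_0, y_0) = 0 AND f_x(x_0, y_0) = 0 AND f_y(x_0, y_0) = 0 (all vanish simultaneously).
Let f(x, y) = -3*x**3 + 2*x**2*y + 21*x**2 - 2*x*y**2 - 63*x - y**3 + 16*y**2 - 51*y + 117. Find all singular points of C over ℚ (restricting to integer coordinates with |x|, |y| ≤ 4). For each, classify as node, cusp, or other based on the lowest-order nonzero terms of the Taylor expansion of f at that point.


Singular points: {(3, 3)}; classification: cusp.

Compute partial derivatives:
  f_x = -9*x**2 + 4*x*y + 42*x - 2*y**2 - 63.
  f_y = 2*x**2 - 4*x*y - 3*y**2 + 32*y - 51.
Scan x_0 ∈ {−4, ..., 4}. For each x_0, f_y(x_0, y) is a polynomial in y; find its integer roots y ∈ {−4, ..., 4}, then test f_x and f at those candidates.
  x = -4: f_y(-4, y) = -3*y**2 + 48*y - 19; no integer root y with |y| ≤ 4.
  x = -3: f_y(-3, y) = -3*y**2 + 44*y - 33; no integer root y with |y| ≤ 4.
  x = -2: f_y(-2, y) = -3*y**2 + 40*y - 43; no integer root y with |y| ≤ 4.
  x = -1: f_y(-1, y) = -3*y**2 + 36*y - 49; no integer root y with |y| ≤ 4.
  x = 0: f_y(0, y) = -3*y**2 + 32*y - 51; no integer root y with |y| ≤ 4.
  x = 1: f_y(1, y) = -3*y**2 + 28*y - 49; no integer root y with |y| ≤ 4.
  x = 2: f_y(2, y) = -3*y**2 + 24*y - 43; no integer root y with |y| ≤ 4.
  x = 3: f_y(3, y) = -3*y**2 + 20*y - 33; vanishes at y ∈ {3}. (3, 3): f_x = 0, f = 0 — SINGULAR.
  x = 4: f_y(4, y) = -3*y**2 + 16*y - 19; no integer root y with |y| ≤ 4.
Only singular point on the grid: (3, 3).
Classify: substitute x = 3 + u, y = 3 + v and expand: f = -3*u**3 + 2*u**2*v - 2*u*v**2 - v**3 + v**2.
No constant or linear terms (consistent with a singular point). Quadratic part: v**2. Cubic part: -3*u**3 + 2*u**2*v - 2*u*v**2 - v**3.
The quadratic part v**2 is a perfect square, so there is a single (double) tangent line v = 0, i.e. y = 3. Restricting the cubic part to that line (v = 0) leaves -3*u**3 ≠ 0, so f is not divisible by v and the branch is v² ≈ 3*u**3 to lowest order — this is a cusp.
Classification: cusp.


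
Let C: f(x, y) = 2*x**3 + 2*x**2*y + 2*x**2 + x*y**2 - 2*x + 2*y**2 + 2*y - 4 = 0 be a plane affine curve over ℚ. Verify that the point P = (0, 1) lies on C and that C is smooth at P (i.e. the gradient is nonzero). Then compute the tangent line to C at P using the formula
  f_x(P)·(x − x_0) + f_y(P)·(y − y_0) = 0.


Tangent line at P: -x + 6*y - 6 = 0.

Step 1: f(0, 1) = 0, so P lies on C.
Step 2: partial derivatives
  f_x(x, y) = 6*x**2 + 4*x*y + 4*x + y**2 - 2, f_y(x, y) = 2*x**2 + 2*x*y + 4*y + 2.
  f_x(P) = -1, f_y(P) = 6 (gradient nonzero, so P is smooth).
Step 3: tangent line at P: -1·(x − 0) + 6·(y − 1) = 0.
Expanding: -x + 6*y - 6 = 0.


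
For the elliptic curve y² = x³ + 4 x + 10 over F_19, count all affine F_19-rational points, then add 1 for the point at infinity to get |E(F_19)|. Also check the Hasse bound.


Affine points = {(2, 8), (2, 11), (3, 7), (3, 12), (7, 1), (7, 18), (10, 9), (10, 10), (11, 6), (11, 13), (12, 0), (13, 6), (13, 13), (14, 6), (14, 13), (15, 5), (15, 14), (16, 3), (16, 16), (18, 9), (18, 10)}; affine count = 21; |E(F_19)| = 22.

Discriminant check: Δ ∝ 4a³ + 27b² = 4·4³ + 27·10² = 4·64 + 27·100 ≡ 11 (mod 19). Nonzero ⇒ E is nonsingular.
For each x ∈ F_19, compute rhs = x³ + 4·x + 10 mod 19, then count y ∈ F_19 with y² ≡ rhs.
  x = 0: rhs = 10, matching y values: none (0 points).
  x = 1: rhs = 15, matching y values: none (0 points).
  x = 2: rhs = 7, matching y values: 8, 11 (2 points).
  x = 3: rhs = 11, matching y values: 7, 12 (2 points).
  x = 4: rhs = 14, matching y values: none (0 points).
  x = 5: rhs = 3, matching y values: none (0 points).
  x = 6: rhs = 3, matching y values: none (0 points).
  x = 7: rhs = 1, matching y values: 1, 18 (2 points).
  x = 8: rhs = 3, matching y values: none (0 points).
  x = 9: rhs = 15, matching y values: none (0 points).
  x = 10: rhs = 5, matching y values: 9, 10 (2 points).
  x = 11: rhs = 17, matching y values: 6, 13 (2 points).
  x = 12: rhs = 0, matching y values: 0 (1 points).
  x = 13: rhs = 17, matching y values: 6, 13 (2 points).
  x = 14: rhs = 17, matching y values: 6, 13 (2 points).
  x = 15: rhs = 6, matching y values: 5, 14 (2 points).
  x = 16: rhs = 9, matching y values: 3, 16 (2 points).
  x = 17: rhs = 13, matching y values: none (0 points).
  x = 18: rhs = 5, matching y values: 9, 10 (2 points).
Total affine count: 21.
Full point count |E(F_19)| = 21 + 1 = 22.
Hasse bound: |22 − (19+1)| = |2| = 2 ≤ 2√19 ≈ 8.7178 ✓.


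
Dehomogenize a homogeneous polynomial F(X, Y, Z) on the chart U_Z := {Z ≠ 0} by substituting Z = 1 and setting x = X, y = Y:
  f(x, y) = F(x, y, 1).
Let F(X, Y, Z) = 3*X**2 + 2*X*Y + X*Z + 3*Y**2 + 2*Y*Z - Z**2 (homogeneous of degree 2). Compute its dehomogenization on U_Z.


f(x, y) = 3*x**2 + 2*x*y + x + 3*y**2 + 2*y - 1

On U_Z we set Z = 1. Each monomial c·X^i·Y^j·Z^k in F becomes c·x^i·y^j·1^k = c·x^i·y^j.
Substituting Z = 1: F(X, Y, 1) = 3*x**2 + 2*x*y + x + 3*y**2 + 2*y - 1.
Note: deg(f) ≤ deg(F) = 2; strict inequality happens when F is divisible by Z (lost terms).


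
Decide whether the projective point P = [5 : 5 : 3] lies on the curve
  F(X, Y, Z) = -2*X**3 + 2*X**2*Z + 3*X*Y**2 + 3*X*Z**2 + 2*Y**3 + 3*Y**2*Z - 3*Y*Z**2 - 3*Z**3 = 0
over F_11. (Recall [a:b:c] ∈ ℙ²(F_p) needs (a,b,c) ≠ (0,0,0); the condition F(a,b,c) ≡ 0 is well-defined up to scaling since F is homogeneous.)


F(5,5,3) ≡ 9 (mod 11); P is NOT on the curve.

Evaluate F(5, 5, 3) term-by-term (mod 11).
  -2*X**3 ↦ -2·125·1·1 = -250
  2*X**2*Z ↦ 2·25·1·3 = 150
  3*X*Y**2 ↦ 3·5·25·1 = 375
  3*X*Z**2 ↦ 3·5·1·9 = 135
  2*Y**3 ↦ 2·1·125·1 = 250
  3*Y**2*Z ↦ 3·1·25·3 = 225
  -3*Y*Z**2 ↦ -3·1·5·9 = -135
  -3*Z**3 ↦ -3·1·1·27 = -81
Sum: F(5, 5, 3) = (-250) + (150) + (375) + (135) + (250) + (225) + (-135) + (-81) = 669.
Reducing mod 11: 669 ≡ 9 (mod 11).
Since F(a, b, c) ≡ 9 ≠ 0 (mod 11), P does NOT lie on the curve.


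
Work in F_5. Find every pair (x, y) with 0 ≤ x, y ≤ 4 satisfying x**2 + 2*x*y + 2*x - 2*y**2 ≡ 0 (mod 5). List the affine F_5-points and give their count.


Affine F_5-points: {(0, 0), (2, 1), (3, 0), (3, 3), (4, 1), (4, 3)}; count = 6.

For each of the 25 pairs (x, y) ∈ F_5², evaluate f(x, y) mod 5. Record the zeros.
  x = 0: [0↦0, 1↦3, 2↦2, 3↦2, 4↦3]  zeros at y ∈ {0}
  x = 1: [0↦3, 1↦3, 2↦4, 3↦1, 4↦4]  zeros at y ∈ ∅
  x = 2: [0↦3, 1↦0, 2↦3, 3↦2, 4↦2]  zeros at y ∈ {1}
  x = 3: [0↦0, 1↦4, 2↦4, 3↦0, 4↦2]  zeros at y ∈ {0, 3}
  x = 4: [0↦4, 1↦0, 2↦2, 3↦0, 4↦4]  zeros at y ∈ {1, 3}
Collecting zeros: affine points = {(0, 0), (2, 1), (3, 0), (3, 3), (4, 1), (4, 3)}.
Total count |C(F_5)_aff| = 6.


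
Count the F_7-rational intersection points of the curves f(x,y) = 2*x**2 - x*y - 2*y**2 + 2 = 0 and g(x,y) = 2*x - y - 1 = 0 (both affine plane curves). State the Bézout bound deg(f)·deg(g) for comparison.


Common zeros: {(0, 6), (2, 3)}; count = 2; Bézout bound = 2.

deg(f) = 2, deg(g) = 1, so Bézout bound = 2.
Scan x ∈ F_7. For each x, list the y ∈ F_7 with f(x, y) ≡ 0 and those with g(x, y) ≡ 0 (mod 7); the common zeros in that column are the intersection.
  x = 0: f ≡ 0 at y ∈ {1, 6}; g ≡ 0 at y ∈ {6}; common: {6}.
  x = 1: f ≡ 0 at y ∈ ∅; g ≡ 0 at y ∈ {1}; common: ∅.
  x = 2: f ≡ 0 at y ∈ {3}; g ≡ 0 at y ∈ {3}; common: {3}.
  x = 3: f ≡ 0 at y ∈ {3, 6}; g ≡ 0 at y ∈ {5}; common: ∅.
  x = 4: f ≡ 0 at y ∈ {1, 4}; g ≡ 0 at y ∈ {0}; common: ∅.
  x = 5: f ≡ 0 at y ∈ {4}; g ≡ 0 at y ∈ {2}; common: ∅.
  x = 6: f ≡ 0 at y ∈ ∅; g ≡ 0 at y ∈ {4}; common: ∅.
Collecting: common zeros = {(0, 6), (2, 3)}, so the count is 2.
Comparison with the Bézout bound: 2 ≤ 2 = deg(f)·deg(g), as expected for curves with no common component (the bound is attained).


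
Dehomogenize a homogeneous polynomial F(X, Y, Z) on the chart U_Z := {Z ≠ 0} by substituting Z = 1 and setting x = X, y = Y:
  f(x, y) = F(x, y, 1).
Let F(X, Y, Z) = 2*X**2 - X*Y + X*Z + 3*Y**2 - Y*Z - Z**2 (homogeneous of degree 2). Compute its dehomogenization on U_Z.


f(x, y) = 2*x**2 - x*y + x + 3*y**2 - y - 1

On U_Z we set Z = 1. Each monomial c·X^i·Y^j·Z^k in F becomes c·x^i·y^j·1^k = c·x^i·y^j.
Substituting Z = 1: F(X, Y, 1) = 2*x**2 - x*y + x + 3*y**2 - y - 1.
Note: deg(f) ≤ deg(F) = 2; strict inequality happens when F is divisible by Z (lost terms).


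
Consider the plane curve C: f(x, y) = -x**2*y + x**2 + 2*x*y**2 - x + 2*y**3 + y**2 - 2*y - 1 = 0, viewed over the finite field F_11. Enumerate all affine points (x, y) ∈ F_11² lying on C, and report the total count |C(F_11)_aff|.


Affine F_11-points: {(0, 1), (0, 5), (0, 10), (3, 7), (4, 0), (4, 5), (4, 7), (5, 10), (7, 3), (7, 8), (7, 9), (8, 0), (8, 8), (9, 9)}; count = 14.

For each of the 121 pairs (x, y) ∈ F_11², evaluate f(x, y) mod 11. Record the zeros.
  x = 0: [0↦10, 1↦0, 2↦4, 3↦1, 4↦3, 5↦0, 6↦4, 7↦5, 8↦4, 9↦2, 10↦0]  zeros at y ∈ {1, 5, 10}
  x = 1: [0↦10, 1↦1, 2↦10, 3↦5, 4↦9, 5↦1, 6↦4, 7↦8, 8↦3, 9↦1, 10↦3]  zeros at y ∈ ∅
  x = 2: [0↦1, 1↦2, 2↦3, 3↦5, 4↦9, 5↦5, 6↦5, 7↦10, 8↦10, 9↦6, 10↦10]  zeros at y ∈ ∅
  x = 3: [0↦5, 1↦3, 2↦5, 3↦1, 4↦3, 5↦1, 6↦7, 7↦0, 8↦3, 9↦6, 10↦10]  zeros at y ∈ {7}
  x = 4: [0↦0, 1↦4, 2↦5, 3↦4, 4↦2, 5↦0, 6↦10, 7↦0, 8↦4, 9↦1, 10↦3]  zeros at y ∈ {0, 5, 7}
  x = 5: [0↦8, 1↦5, 2↦3, 3↦3, 4↦6, 5↦2, 6↦3, 7↦10, 8↦2, 9↦2, 10↦0]  zeros at y ∈ {10}
  x = 6: [0↦7, 1↦6, 2↦10, 3↦9, 4↦4, 5↦7, 6↦8, 7↦8, 8↦8, 9↦9, 10↦1]  zeros at y ∈ ∅
  x = 7: [0↦8, 1↦7, 2↦4, 3↦0, 4↦7, 5↦4, 6↦3, 7↦5, 8↦0, 9↦0, 10↦6]  zeros at y ∈ {3, 8, 9}
  x = 8: [0↦0, 1↦8, 2↦7, 3↦9, 4↦4, 5↦4, 6↦10, 7↦1, 8↦0, 9↦8, 10↦4]  zeros at y ∈ {0, 8}
  x = 9: [0↦5, 1↦9, 2↦8, 3↦3, 4↦6, 5↦7, 6↦7, 7↦7, 8↦8, 9↦0, 10↦6]  zeros at y ∈ {9}
  x = 10: [0↦1, 1↦10, 2↦7, 3↦4, 4↦2, 5↦2, 6↦5, 7↦1, 8↦2, 9↦9, 10↦1]  zeros at y ∈ ∅
Collecting zeros: affine points = {(0, 1), (0, 5), (0, 10), (3, 7), (4, 0), (4, 5), (4, 7), (5, 10), (7, 3), (7, 8), (7, 9), (8, 0), (8, 8), (9, 9)}.
Total count |C(F_11)_aff| = 14.


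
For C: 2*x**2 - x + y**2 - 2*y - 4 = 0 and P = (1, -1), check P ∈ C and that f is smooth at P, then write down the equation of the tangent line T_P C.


Tangent line at P: 3*x - 4*y - 7 = 0.

Step 1: f(1, -1) = 0, so P lies on C.
Step 2: partial derivatives
  f_x(x, y) = 4*x - 1, f_y(x, y) = 2*y - 2.
  f_x(P) = 3, f_y(P) = -4 (gradient nonzero, so P is smooth).
Step 3: tangent line at P: 3·(x − 1) + -4·(y − -1) = 0.
Expanding: 3*x - 4*y - 7 = 0.


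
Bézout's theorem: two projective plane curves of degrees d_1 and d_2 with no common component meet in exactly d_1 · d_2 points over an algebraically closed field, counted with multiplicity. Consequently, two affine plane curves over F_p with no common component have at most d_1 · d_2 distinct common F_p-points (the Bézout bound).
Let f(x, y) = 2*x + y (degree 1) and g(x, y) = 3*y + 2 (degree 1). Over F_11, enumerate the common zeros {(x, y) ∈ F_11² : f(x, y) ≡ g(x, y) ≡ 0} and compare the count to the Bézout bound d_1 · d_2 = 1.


Common zeros: {(4, 3)}; count = 1; Bézout bound = 1.

deg(f) = 1, deg(g) = 1, so Bézout bound = 1.
Scan x ∈ F_11. For each x, list the y ∈ F_11 with f(x, y) ≡ 0 and those with g(x, y) ≡ 0 (mod 11); the common zeros in that column are the intersection.
  x = 0: f ≡ 0 at y ∈ {0}; g ≡ 0 at y ∈ {3}; common: ∅.
  x = 1: f ≡ 0 at y ∈ {9}; g ≡ 0 at y ∈ {3}; common: ∅.
  x = 2: f ≡ 0 at y ∈ {7}; g ≡ 0 at y ∈ {3}; common: ∅.
  x = 3: f ≡ 0 at y ∈ {5}; g ≡ 0 at y ∈ {3}; common: ∅.
  x = 4: f ≡ 0 at y ∈ {3}; g ≡ 0 at y ∈ {3}; common: {3}.
  x = 5: f ≡ 0 at y ∈ {1}; g ≡ 0 at y ∈ {3}; common: ∅.
  x = 6: f ≡ 0 at y ∈ {10}; g ≡ 0 at y ∈ {3}; common: ∅.
  x = 7: f ≡ 0 at y ∈ {8}; g ≡ 0 at y ∈ {3}; common: ∅.
  x = 8: f ≡ 0 at y ∈ {6}; g ≡ 0 at y ∈ {3}; common: ∅.
  x = 9: f ≡ 0 at y ∈ {4}; g ≡ 0 at y ∈ {3}; common: ∅.
  x = 10: f ≡ 0 at y ∈ {2}; g ≡ 0 at y ∈ {3}; common: ∅.
Collecting: common zeros = {(4, 3)}, so the count is 1.
Comparison with the Bézout bound: 1 ≤ 1 = deg(f)·deg(g), as expected for curves with no common component (the bound is attained).


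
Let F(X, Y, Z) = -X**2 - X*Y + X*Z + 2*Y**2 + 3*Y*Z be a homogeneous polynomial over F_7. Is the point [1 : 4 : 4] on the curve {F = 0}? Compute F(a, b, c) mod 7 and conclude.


F(1,4,4) ≡ 2 (mod 7); P is NOT on the curve.

Evaluate F(1, 4, 4) term-by-term (mod 7).
  -X**2 ↦ -1·1·1·1 = -1
  -X*Y ↦ -1·1·4·1 = -4
  X*Z ↦ 1·1·1·4 = 4
  2*Y**2 ↦ 2·1·16·1 = 32
  3*Y*Z ↦ 3·1·4·4 = 48
Sum: F(1, 4, 4) = (-1) + (-4) + (4) + (32) + (48) = 79.
Reducing mod 7: 79 ≡ 2 (mod 7).
Since F(a, b, c) ≡ 2 ≠ 0 (mod 7), P does NOT lie on the curve.


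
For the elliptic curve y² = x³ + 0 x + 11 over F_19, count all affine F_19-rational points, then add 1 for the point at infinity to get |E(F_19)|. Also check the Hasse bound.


Affine points = {(0, 7), (0, 12), (2, 0), (3, 0), (10, 2), (10, 17), (13, 2), (13, 17), (14, 0), (15, 2), (15, 17)}; affine count = 11; |E(F_19)| = 12.

Discriminant check: Δ ∝ 4a³ + 27b² = 4·0³ + 27·11² = 4·0 + 27·121 ≡ 18 (mod 19). Nonzero ⇒ E is nonsingular.
For each x ∈ F_19, compute rhs = x³ + 0·x + 11 mod 19, then count y ∈ F_19 with y² ≡ rhs.
  x = 0: rhs = 11, matching y values: 7, 12 (2 points).
  x = 1: rhs = 12, matching y values: none (0 points).
  x = 2: rhs = 0, matching y values: 0 (1 points).
  x = 3: rhs = 0, matching y values: 0 (1 points).
  x = 4: rhs = 18, matching y values: none (0 points).
  x = 5: rhs = 3, matching y values: none (0 points).
  x = 6: rhs = 18, matching y values: none (0 points).
  x = 7: rhs = 12, matching y values: none (0 points).
  x = 8: rhs = 10, matching y values: none (0 points).
  x = 9: rhs = 18, matching y values: none (0 points).
  x = 10: rhs = 4, matching y values: 2, 17 (2 points).
  x = 11: rhs = 12, matching y values: none (0 points).
  x = 12: rhs = 10, matching y values: none (0 points).
  x = 13: rhs = 4, matching y values: 2, 17 (2 points).
  x = 14: rhs = 0, matching y values: 0 (1 points).
  x = 15: rhs = 4, matching y values: 2, 17 (2 points).
  x = 16: rhs = 3, matching y values: none (0 points).
  x = 17: rhs = 3, matching y values: none (0 points).
  x = 18: rhs = 10, matching y values: none (0 points).
Total affine count: 11.
Full point count |E(F_19)| = 11 + 1 = 12.
Hasse bound: |12 − (19+1)| = |-8| = 8 ≤ 2√19 ≈ 8.7178 ✓.


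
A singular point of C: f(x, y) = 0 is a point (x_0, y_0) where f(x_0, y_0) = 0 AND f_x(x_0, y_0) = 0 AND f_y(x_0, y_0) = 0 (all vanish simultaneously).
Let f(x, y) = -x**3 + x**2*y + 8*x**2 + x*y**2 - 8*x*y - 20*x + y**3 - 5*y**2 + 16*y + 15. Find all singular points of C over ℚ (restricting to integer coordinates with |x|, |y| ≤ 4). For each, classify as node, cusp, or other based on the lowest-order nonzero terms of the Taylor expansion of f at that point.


Singular points: {(3, 1)}; classification: cusp.

Compute partial derivatives:
  f_x = -3*x**2 + 2*x*y + 16*x + y**2 - 8*y - 20.
  f_y = x**2 + 2*x*y - 8*x + 3*y**2 - 10*y + 16.
Scan x_0 ∈ {−4, ..., 4}. For each x_0, f_y(x_0, y) is a polynomial in y; find its integer roots y ∈ {−4, ..., 4}, then test f_x and f at those candidates.
  x = -4: f_y(-4, y) = 3*y**2 - 18*y + 64; no integer root y with |y| ≤ 4.
  x = -3: f_y(-3, y) = 3*y**2 - 16*y + 49; no integer root y with |y| ≤ 4.
  x = -2: f_y(-2, y) = 3*y**2 - 14*y + 36; no integer root y with |y| ≤ 4.
  x = -1: f_y(-1, y) = 3*y**2 - 12*y + 25; no integer root y with |y| ≤ 4.
  x = 0: f_y(0, y) = 3*y**2 - 10*y + 16; no integer root y with |y| ≤ 4.
  x = 1: f_y(1, y) = 3*y**2 - 8*y + 9; no integer root y with |y| ≤ 4.
  x = 2: f_y(2, y) = 3*y**2 - 6*y + 4; no integer root y with |y| ≤ 4.
  x = 3: f_y(3, y) = 3*y**2 - 4*y + 1; vanishes at y ∈ {1}. (3, 1): f_x = 0, f = 0 — SINGULAR.
  x = 4: f_y(4, y) = 3*y**2 - 2*y; vanishes at y ∈ {0}. (4, 0): f_x = -4 ≠ 0.
Only singular point on the grid: (3, 1).
Classify: substitute x = 3 + u, y = 1 + v and expand: f = -u**3 + u**2*v + u*v**2 + v**3 + v**2.
No constant or linear terms (consistent with a singular point). Quadratic part: v**2. Cubic part: -u**3 + u**2*v + u*v**2 + v**3.
The quadratic part v**2 is a perfect square, so there is a single (double) tangent line v = 0, i.e. y = 1. Restricting the cubic part to that line (v = 0) leaves -u**3 ≠ 0, so f is not divisible by v and the branch is v² ≈ u**3 to lowest order — this is a cusp.
Classification: cusp.


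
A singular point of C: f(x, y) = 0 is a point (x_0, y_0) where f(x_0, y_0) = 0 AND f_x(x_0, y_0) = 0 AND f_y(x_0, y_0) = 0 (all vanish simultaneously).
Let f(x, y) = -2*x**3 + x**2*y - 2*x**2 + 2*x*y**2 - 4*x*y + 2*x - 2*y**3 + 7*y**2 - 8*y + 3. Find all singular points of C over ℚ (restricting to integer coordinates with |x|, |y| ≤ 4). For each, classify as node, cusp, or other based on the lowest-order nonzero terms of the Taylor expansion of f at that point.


Singular points: {(0, 1)}; classification: node.

Compute partial derivatives:
  f_x = -6*x**2 + 2*x*y - 4*x + 2*y**2 - 4*y + 2.
  f_y = x**2 + 4*x*y - 4*x - 6*y**2 + 14*y - 8.
Scan x_0 ∈ {−4, ..., 4}. For each x_0, f_y(x_0, y) is a polynomial in y; find its integer roots y ∈ {−4, ..., 4}, then test f_x and f at those candidates.
  x = -4: f_y(-4, y) = -6*y**2 - 2*y + 24; no integer root y with |y| ≤ 4.
  x = -3: f_y(-3, y) = -6*y**2 + 2*y + 13; no integer root y with |y| ≤ 4.
  x = -2: f_y(-2, y) = -6*y**2 + 6*y + 4; no integer root y with |y| ≤ 4.
  x = -1: f_y(-1, y) = -6*y**2 + 10*y - 3; no integer root y with |y| ≤ 4.
  x = 0: f_y(0, y) = -6*y**2 + 14*y - 8; vanishes at y ∈ {1}. (0, 1): f_x = 0, f = 0 — SINGULAR.
  x = 1: f_y(1, y) = -6*y**2 + 18*y - 11; no integer root y with |y| ≤ 4.
  x = 2: f_y(2, y) = -6*y**2 + 22*y - 12; vanishes at y ∈ {3}. (2, 3): f_x = -12 ≠ 0.
  x = 3: f_y(3, y) = -6*y**2 + 26*y - 11; no integer root y with |y| ≤ 4.
  x = 4: f_y(4, y) = -6*y**2 + 30*y - 8; no integer root y with |y| ≤ 4.
Only singular point on the grid: (0, 1).
Classify: substitute x = 0 + u, y = 1 + v and expand: f = -2*u**3 + u**2*v - u**2 + 2*u*v**2 - 2*v**3 + v**2.
No constant or linear terms (consistent with a singular point). Quadratic part: -u**2 + v**2. Cubic part: -2*u**3 + u**2*v + 2*u*v**2 - 2*v**3.
The quadratic part v**2 - u**2 = (v − u)(v + u) splits into two distinct linear factors, so there are two distinct tangent lines y − 1 = ±(x − 0) — this is a node (ordinary double point).
Classification: node.


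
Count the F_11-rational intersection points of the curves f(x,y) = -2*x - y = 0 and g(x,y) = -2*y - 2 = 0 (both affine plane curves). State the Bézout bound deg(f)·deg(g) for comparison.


Common zeros: {(6, 10)}; count = 1; Bézout bound = 1.

deg(f) = 1, deg(g) = 1, so Bézout bound = 1.
Scan x ∈ F_11. For each x, list the y ∈ F_11 with f(x, y) ≡ 0 and those with g(x, y) ≡ 0 (mod 11); the common zeros in that column are the intersection.
  x = 0: f ≡ 0 at y ∈ {0}; g ≡ 0 at y ∈ {10}; common: ∅.
  x = 1: f ≡ 0 at y ∈ {9}; g ≡ 0 at y ∈ {10}; common: ∅.
  x = 2: f ≡ 0 at y ∈ {7}; g ≡ 0 at y ∈ {10}; common: ∅.
  x = 3: f ≡ 0 at y ∈ {5}; g ≡ 0 at y ∈ {10}; common: ∅.
  x = 4: f ≡ 0 at y ∈ {3}; g ≡ 0 at y ∈ {10}; common: ∅.
  x = 5: f ≡ 0 at y ∈ {1}; g ≡ 0 at y ∈ {10}; common: ∅.
  x = 6: f ≡ 0 at y ∈ {10}; g ≡ 0 at y ∈ {10}; common: {10}.
  x = 7: f ≡ 0 at y ∈ {8}; g ≡ 0 at y ∈ {10}; common: ∅.
  x = 8: f ≡ 0 at y ∈ {6}; g ≡ 0 at y ∈ {10}; common: ∅.
  x = 9: f ≡ 0 at y ∈ {4}; g ≡ 0 at y ∈ {10}; common: ∅.
  x = 10: f ≡ 0 at y ∈ {2}; g ≡ 0 at y ∈ {10}; common: ∅.
Collecting: common zeros = {(6, 10)}, so the count is 1.
Comparison with the Bézout bound: 1 ≤ 1 = deg(f)·deg(g), as expected for curves with no common component (the bound is attained).


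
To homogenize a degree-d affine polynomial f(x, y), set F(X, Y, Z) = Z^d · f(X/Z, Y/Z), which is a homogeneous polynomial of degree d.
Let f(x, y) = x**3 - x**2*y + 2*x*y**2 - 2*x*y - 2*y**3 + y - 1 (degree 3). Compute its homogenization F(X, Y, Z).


F(X, Y, Z) = X**3 - X**2*Y + 2*X*Y**2 - 2*X*Y*Z - 2*Y**3 + Y*Z**2 - Z**3

deg(f) = 3.
Substitute x = X/Z, y = Y/Z into f, then multiply by Z^3.
  monomial 1·x^3·y^0 ↦ 1·X^3·Y^0·Z^0.
  monomial -1·x^2·y^1 ↦ -1·X^2·Y^1·Z^0.
  monomial 2·x^1·y^2 ↦ 2·X^1·Y^2·Z^0.
  monomial -2·x^1·y^1 ↦ -2·X^1·Y^1·Z^1.
  monomial -2·x^0·y^3 ↦ -2·X^0·Y^3·Z^0.
  monomial 1·x^0·y^1 ↦ 1·X^0·Y^1·Z^2.
  monomial -1·x^0·y^0 ↦ -1·X^0·Y^0·Z^3.
Collecting: F(X, Y, Z) = X**3 - X**2*Y + 2*X*Y**2 - 2*X*Y*Z - 2*Y**3 + Y*Z**2 - Z**3.


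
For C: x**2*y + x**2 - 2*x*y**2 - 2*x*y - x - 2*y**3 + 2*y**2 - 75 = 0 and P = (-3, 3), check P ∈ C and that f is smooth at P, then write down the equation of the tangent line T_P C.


Tangent line at P: -49*x + 9*y - 174 = 0.

Step 1: f(-3, 3) = 0, so P lies on C.
Step 2: partial derivatives
  f_x(x, y) = 2*x*y + 2*x - 2*y**2 - 2*y - 1, f_y(x, y) = x**2 - 4*x*y - 2*x - 6*y**2 + 4*y.
  f_x(P) = -49, f_y(P) = 9 (gradient nonzero, so P is smooth).
Step 3: tangent line at P: -49·(x − -3) + 9·(y − 3) = 0.
Expanding: -49*x + 9*y - 174 = 0.


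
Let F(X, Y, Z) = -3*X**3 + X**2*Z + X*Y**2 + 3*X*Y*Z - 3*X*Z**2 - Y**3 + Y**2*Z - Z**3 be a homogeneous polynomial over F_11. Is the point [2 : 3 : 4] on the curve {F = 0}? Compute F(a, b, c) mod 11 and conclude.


F(2,3,4) ≡ 8 (mod 11); P is NOT on the curve.

Evaluate F(2, 3, 4) term-by-term (mod 11).
  -3*X**3 ↦ -3·8·1·1 = -24
  X**2*Z ↦ 1·4·1·4 = 16
  X*Y**2 ↦ 1·2·9·1 = 18
  3*X*Y*Z ↦ 3·2·3·4 = 72
  -3*X*Z**2 ↦ -3·2·1·16 = -96
  -Y**3 ↦ -1·1·27·1 = -27
  Y**2*Z ↦ 1·1·9·4 = 36
  -Z**3 ↦ -1·1·1·64 = -64
Sum: F(2, 3, 4) = (-24) + (16) + (18) + (72) + (-96) + (-27) + (36) + (-64) = -69.
Reducing mod 11: -69 ≡ 8 (mod 11).
Since F(a, b, c) ≡ 8 ≠ 0 (mod 11), P does NOT lie on the curve.


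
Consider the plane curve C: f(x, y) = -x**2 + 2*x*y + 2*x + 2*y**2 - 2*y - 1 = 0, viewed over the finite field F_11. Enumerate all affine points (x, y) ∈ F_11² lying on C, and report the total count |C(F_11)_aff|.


Affine F_11-points: {(0, 3), (0, 9), (1, 0), (2, 2), (2, 8), (3, 4), (3, 5), (4, 2), (4, 6), (5, 8), (5, 10), (6, 7), (6, 10), (7, 1), (7, 4), (8, 1), (8, 3), (9, 5), (9, 9), (10, 6), (10, 7)}; count = 21.

For each of the 121 pairs (x, y) ∈ F_11², evaluate f(x, y) mod 11. Record the zeros.
  x = 0: [0↦10, 1↦10, 2↦3, 3↦0, 4↦1, 5↦6, 6↦4, 7↦6, 8↦1, 9↦0, 10↦3]  zeros at y ∈ {3, 9}
  x = 1: [0↦0, 1↦2, 2↦8, 3↦7, 4↦10, 5↦6, 6↦6, 7↦10, 8↦7, 9↦8, 10↦2]  zeros at y ∈ {0}
  x = 2: [0↦10, 1↦3, 2↦0, 3↦1, 4↦6, 5↦4, 6↦6, 7↦1, 8↦0, 9↦3, 10↦10]  zeros at y ∈ {2, 8}
  x = 3: [0↦7, 1↦2, 2↦1, 3↦4, 4↦0, 5↦0, 6↦4, 7↦1, 8↦2, 9↦7, 10↦5]  zeros at y ∈ {4, 5}
  x = 4: [0↦2, 1↦10, 2↦0, 3↦5, 4↦3, 5↦5, 6↦0, 7↦10, 8↦2, 9↦9, 10↦9]  zeros at y ∈ {2, 6}
  x = 5: [0↦6, 1↦5, 2↦8, 3↦4, 4↦4, 5↦8, 6↦5, 7↦6, 8↦0, 9↦9, 10↦0]  zeros at y ∈ {8, 10}
  x = 6: [0↦8, 1↦9, 2↦3, 3↦1, 4↦3, 5↦9, 6↦8, 7↦0, 8↦7, 9↦7, 10↦0]  zeros at y ∈ {7, 10}
  x = 7: [0↦8, 1↦0, 2↦7, 3↦7, 4↦0, 5↦8, 6↦9, 7↦3, 8↦1, 9↦3, 10↦9]  zeros at y ∈ {1, 4}
  x = 8: [0↦6, 1↦0, 2↦9, 3↦0, 4↦6, 5↦5, 6↦8, 7↦4, 8↦4, 9↦8, 10↦5]  zeros at y ∈ {1, 3}
  x = 9: [0↦2, 1↦9, 2↦9, 3↦2, 4↦10, 5↦0, 6↦5, 7↦3, 8↦5, 9↦0, 10↦10]  zeros at y ∈ {5, 9}
  x = 10: [0↦7, 1↦5, 2↦7, 3↦2, 4↦1, 5↦4, 6↦0, 7↦0, 8↦4, 9↦1, 10↦2]  zeros at y ∈ {6, 7}
Collecting zeros: affine points = {(0, 3), (0, 9), (1, 0), (2, 2), (2, 8), (3, 4), (3, 5), (4, 2), (4, 6), (5, 8), (5, 10), (6, 7), (6, 10), (7, 1), (7, 4), (8, 1), (8, 3), (9, 5), (9, 9), (10, 6), (10, 7)}.
Total count |C(F_11)_aff| = 21.


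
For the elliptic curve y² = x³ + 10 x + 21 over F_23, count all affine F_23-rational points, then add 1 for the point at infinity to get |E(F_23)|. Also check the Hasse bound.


Affine points = {(1, 3), (1, 20), (2, 7), (2, 16), (3, 3), (3, 20), (5, 9), (5, 14), (9, 9), (9, 14), (11, 6), (11, 17), (12, 11), (12, 12), (13, 5), (13, 18), (15, 2), (15, 21), (19, 3), (19, 20), (21, 4), (21, 19)}; affine count = 22; |E(F_23)| = 23.

Discriminant check: Δ ∝ 4a³ + 27b² = 4·10³ + 27·21² = 4·1000 + 27·441 ≡ 14 (mod 23). Nonzero ⇒ E is nonsingular.
For each x ∈ F_23, compute rhs = x³ + 10·x + 21 mod 23, then count y ∈ F_23 with y² ≡ rhs.
  x = 0: rhs = 21, matching y values: none (0 points).
  x = 1: rhs = 9, matching y values: 3, 20 (2 points).
  x = 2: rhs = 3, matching y values: 7, 16 (2 points).
  x = 3: rhs = 9, matching y values: 3, 20 (2 points).
  x = 4: rhs = 10, matching y values: none (0 points).
  x = 5: rhs = 12, matching y values: 9, 14 (2 points).
  x = 6: rhs = 21, matching y values: none (0 points).
  x = 7: rhs = 20, matching y values: none (0 points).
  x = 8: rhs = 15, matching y values: none (0 points).
  x = 9: rhs = 12, matching y values: 9, 14 (2 points).
  x = 10: rhs = 17, matching y values: none (0 points).
  x = 11: rhs = 13, matching y values: 6, 17 (2 points).
  x = 12: rhs = 6, matching y values: 11, 12 (2 points).
  x = 13: rhs = 2, matching y values: 5, 18 (2 points).
  x = 14: rhs = 7, matching y values: none (0 points).
  x = 15: rhs = 4, matching y values: 2, 21 (2 points).
  x = 16: rhs = 22, matching y values: none (0 points).
  x = 17: rhs = 21, matching y values: none (0 points).
  x = 18: rhs = 7, matching y values: none (0 points).
  x = 19: rhs = 9, matching y values: 3, 20 (2 points).
  x = 20: rhs = 10, matching y values: none (0 points).
  x = 21: rhs = 16, matching y values: 4, 19 (2 points).
  x = 22: rhs = 10, matching y values: none (0 points).
Total affine count: 22.
Full point count |E(F_23)| = 22 + 1 = 23.
Hasse bound: |23 − (23+1)| = |-1| = 1 ≤ 2√23 ≈ 9.5917 ✓.


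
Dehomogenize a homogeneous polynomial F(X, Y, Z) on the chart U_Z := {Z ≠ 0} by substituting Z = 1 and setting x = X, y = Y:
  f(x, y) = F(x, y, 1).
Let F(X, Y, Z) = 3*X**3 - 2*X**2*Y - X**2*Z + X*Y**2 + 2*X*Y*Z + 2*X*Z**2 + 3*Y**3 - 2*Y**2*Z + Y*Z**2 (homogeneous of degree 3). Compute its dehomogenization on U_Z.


f(x, y) = 3*x**3 - 2*x**2*y - x**2 + x*y**2 + 2*x*y + 2*x + 3*y**3 - 2*y**2 + y

On U_Z we set Z = 1. Each monomial c·X^i·Y^j·Z^k in F becomes c·x^i·y^j·1^k = c·x^i·y^j.
Substituting Z = 1: F(X, Y, 1) = 3*x**3 - 2*x**2*y - x**2 + x*y**2 + 2*x*y + 2*x + 3*y**3 - 2*y**2 + y.
Note: deg(f) ≤ deg(F) = 3; strict inequality happens when F is divisible by Z (lost terms).


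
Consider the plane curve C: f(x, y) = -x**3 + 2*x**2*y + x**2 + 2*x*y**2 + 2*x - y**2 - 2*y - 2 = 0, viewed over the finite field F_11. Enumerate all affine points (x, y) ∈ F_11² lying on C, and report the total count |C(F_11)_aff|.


Affine F_11-points: {(1, 0), (2, 2), (2, 7), (6, 4), (10, 5), (10, 6)}; count = 6.

For each of the 121 pairs (x, y) ∈ F_11², evaluate f(x, y) mod 11. Record the zeros.
  x = 0: [0↦9, 1↦6, 2↦1, 3↦5, 4↦7, 5↦7, 6↦5, 7↦1, 8↦6, 9↦9, 10↦10]  zeros at y ∈ ∅
  x = 1: [0↦0, 1↦1, 2↦4, 3↦9, 4↦5, 5↦3, 6↦3, 7↦5, 8↦9, 9↦4, 10↦1]  zeros at y ∈ {0}
  x = 2: [0↦9, 1↦7, 2↦0, 3↦10, 4↦4, 5↦4, 6↦10, 7↦0, 8↦7, 9↦9, 10↦6]  zeros at y ∈ {2, 7}
  x = 3: [0↦8, 1↦7, 2↦5, 3↦2, 4↦9, 5↦4, 6↦9, 7↦2, 8↦5, 9↦7, 10↦8]  zeros at y ∈ ∅
  x = 4: [0↦2, 1↦6, 2↦2, 3↦1, 4↦3, 5↦8, 6↦5, 7↦5, 8↦8, 9↦3, 10↦1]  zeros at y ∈ ∅
  x = 5: [0↦7, 1↦9, 2↦7, 3↦1, 4↦2, 5↦10, 6↦3, 7↦3, 8↦10, 9↦2, 10↦1]  zeros at y ∈ ∅
  x = 6: [0↦6, 1↦10, 2↦3, 3↦7, 4↦0, 5↦4, 6↦8, 7↦1, 8↦5, 9↦9, 10↦2]  zeros at y ∈ {4}
  x = 7: [0↦4, 1↦3, 2↦6, 3↦2, 4↦2, 5↦6, 6↦3, 7↦4, 8↦9, 9↦7, 10↦9]  zeros at y ∈ ∅
  x = 8: [0↦6, 1↦4, 2↦10, 3↦2, 4↦2, 5↦10, 6↦4, 7↦6, 8↦5, 9↦1, 10↦5]  zeros at y ∈ ∅
  x = 9: [0↦6, 1↦7, 2↦9, 3↦1, 4↦5, 5↦10, 6↦5, 7↦1, 8↦9, 9↦7, 10↦6]  zeros at y ∈ ∅
  x = 10: [0↦9, 1↦6, 2↦8, 3↦4, 4↦5, 5↦0, 6↦0, 7↦5, 8↦4, 9↦8, 10↦6]  zeros at y ∈ {5, 6}
Collecting zeros: affine points = {(1, 0), (2, 2), (2, 7), (6, 4), (10, 5), (10, 6)}.
Total count |C(F_11)_aff| = 6.


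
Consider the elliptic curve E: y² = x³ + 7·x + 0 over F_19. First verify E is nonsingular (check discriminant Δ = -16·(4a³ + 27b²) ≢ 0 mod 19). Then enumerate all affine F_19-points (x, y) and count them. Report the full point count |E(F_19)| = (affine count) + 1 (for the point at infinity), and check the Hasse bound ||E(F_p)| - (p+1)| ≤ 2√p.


Affine points = {(0, 0), (4, 4), (4, 15), (6, 7), (6, 12), (8, 6), (8, 13), (10, 5), (10, 14), (12, 8), (12, 11), (14, 7), (14, 12), (16, 3), (16, 16), (17, 4), (17, 15), (18, 7), (18, 12)}; affine count = 19; |E(F_19)| = 20.

Discriminant check: Δ ∝ 4a³ + 27b² = 4·7³ + 27·0² = 4·343 + 27·0 ≡ 4 (mod 19). Nonzero ⇒ E is nonsingular.
For each x ∈ F_19, compute rhs = x³ + 7·x + 0 mod 19, then count y ∈ F_19 with y² ≡ rhs.
  x = 0: rhs = 0, matching y values: 0 (1 points).
  x = 1: rhs = 8, matching y values: none (0 points).
  x = 2: rhs = 3, matching y values: none (0 points).
  x = 3: rhs = 10, matching y values: none (0 points).
  x = 4: rhs = 16, matching y values: 4, 15 (2 points).
  x = 5: rhs = 8, matching y values: none (0 points).
  x = 6: rhs = 11, matching y values: 7, 12 (2 points).
  x = 7: rhs = 12, matching y values: none (0 points).
  x = 8: rhs = 17, matching y values: 6, 13 (2 points).
  x = 9: rhs = 13, matching y values: none (0 points).
  x = 10: rhs = 6, matching y values: 5, 14 (2 points).
  x = 11: rhs = 2, matching y values: none (0 points).
  x = 12: rhs = 7, matching y values: 8, 11 (2 points).
  x = 13: rhs = 8, matching y values: none (0 points).
  x = 14: rhs = 11, matching y values: 7, 12 (2 points).
  x = 15: rhs = 3, matching y values: none (0 points).
  x = 16: rhs = 9, matching y values: 3, 16 (2 points).
  x = 17: rhs = 16, matching y values: 4, 15 (2 points).
  x = 18: rhs = 11, matching y values: 7, 12 (2 points).
Total affine count: 19.
Full point count |E(F_19)| = 19 + 1 = 20.
Hasse bound: |20 − (19+1)| = |0| = 0 ≤ 2√19 ≈ 8.7178 ✓.


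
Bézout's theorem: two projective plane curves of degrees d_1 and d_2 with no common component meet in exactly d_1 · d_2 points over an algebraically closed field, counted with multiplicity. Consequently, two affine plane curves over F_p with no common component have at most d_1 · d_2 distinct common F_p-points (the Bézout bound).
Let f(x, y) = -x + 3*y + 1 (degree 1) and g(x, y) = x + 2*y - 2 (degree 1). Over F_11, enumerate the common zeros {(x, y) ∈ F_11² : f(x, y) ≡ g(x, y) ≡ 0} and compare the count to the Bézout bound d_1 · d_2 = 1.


Common zeros: {(6, 9)}; count = 1; Bézout bound = 1.

deg(f) = 1, deg(g) = 1, so Bézout bound = 1.
Scan x ∈ F_11. For each x, list the y ∈ F_11 with f(x, y) ≡ 0 and those with g(x, y) ≡ 0 (mod 11); the common zeros in that column are the intersection.
  x = 0: f ≡ 0 at y ∈ {7}; g ≡ 0 at y ∈ {1}; common: ∅.
  x = 1: f ≡ 0 at y ∈ {0}; g ≡ 0 at y ∈ {6}; common: ∅.
  x = 2: f ≡ 0 at y ∈ {4}; g ≡ 0 at y ∈ {0}; common: ∅.
  x = 3: f ≡ 0 at y ∈ {8}; g ≡ 0 at y ∈ {5}; common: ∅.
  x = 4: f ≡ 0 at y ∈ {1}; g ≡ 0 at y ∈ {10}; common: ∅.
  x = 5: f ≡ 0 at y ∈ {5}; g ≡ 0 at y ∈ {4}; common: ∅.
  x = 6: f ≡ 0 at y ∈ {9}; g ≡ 0 at y ∈ {9}; common: {9}.
  x = 7: f ≡ 0 at y ∈ {2}; g ≡ 0 at y ∈ {3}; common: ∅.
  x = 8: f ≡ 0 at y ∈ {6}; g ≡ 0 at y ∈ {8}; common: ∅.
  x = 9: f ≡ 0 at y ∈ {10}; g ≡ 0 at y ∈ {2}; common: ∅.
  x = 10: f ≡ 0 at y ∈ {3}; g ≡ 0 at y ∈ {7}; common: ∅.
Collecting: common zeros = {(6, 9)}, so the count is 1.
Comparison with the Bézout bound: 1 ≤ 1 = deg(f)·deg(g), as expected for curves with no common component (the bound is attained).
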